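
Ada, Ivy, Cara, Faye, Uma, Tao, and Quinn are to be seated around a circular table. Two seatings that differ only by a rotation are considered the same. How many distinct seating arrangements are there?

Fix one person's seat to break rotational symmetry; the remaining 6 people can be arranged in (6)! = 720 ways.

720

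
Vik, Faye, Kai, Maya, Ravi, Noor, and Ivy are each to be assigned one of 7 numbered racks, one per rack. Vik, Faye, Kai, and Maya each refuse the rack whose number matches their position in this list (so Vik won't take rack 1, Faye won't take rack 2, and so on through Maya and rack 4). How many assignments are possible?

2790

Let Aᵢ (for 1 ≤ i ≤ 4) be the placements that put person i in their forbidden rack. Any j of these fix j positions, leaving (7−j)! ways to fill the rest, and there are C(4,j) ways to pick which j.
By inclusion–exclusion, the number of valid placements is Σ_{j=0}^{4} (−1)^j C(4,j)·(7−j)!.
Computing: 5040 − 2880 + 720 − 96 + 6 = 2790.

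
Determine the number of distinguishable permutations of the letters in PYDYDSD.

420

Letter multiplicities in PYDYDSD: D×3, P×1, S×1, Y×2.
The number of distinct arrangements is 7!/(3!·2!) = 5040/12 = 420.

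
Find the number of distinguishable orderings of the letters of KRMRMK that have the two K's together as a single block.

Treat the 2 copies of K as a single block. The multiset to arrange is then {KK, M, M, R, R}, 5 items in all.
That gives (5)!/(2!·2!) = 30 arrangements.

30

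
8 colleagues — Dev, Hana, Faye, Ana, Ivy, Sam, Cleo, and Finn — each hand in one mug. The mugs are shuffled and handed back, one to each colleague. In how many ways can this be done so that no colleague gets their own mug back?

This is the derangement count D_8: permutations of 8 items with no fixed point.
By inclusion–exclusion this is Σ_{j=0}^{8} (−1)^j C(8,j)·(8−j)!.
Computing: 40320 − 40320 + 20160 − 6720 + 1680 − 336 + 56 − 8 + 1 = 14833.

14833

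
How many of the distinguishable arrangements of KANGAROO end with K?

With the last slot taken by K, it remains to arrange the other 7 letters (ANGAROO).
Those 7 letters have A appearing twice and O appearing twice, giving (7)!/(2!·2!) = 1260.

1260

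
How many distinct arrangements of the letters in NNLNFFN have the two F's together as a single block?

Treat the 2 copies of F as a single block. The multiset to arrange is then {FF, L, N, N, N, N}, 6 items in all.
That gives (6)!/(4!) = 30 arrangements.

30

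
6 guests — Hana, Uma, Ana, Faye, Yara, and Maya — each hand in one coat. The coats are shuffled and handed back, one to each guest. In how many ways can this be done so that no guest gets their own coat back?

This is the derangement count D_6: permutations of 6 items with no fixed point.
By inclusion–exclusion this is Σ_{j=0}^{6} (−1)^j C(6,j)·(6−j)!.
Computing: 720 − 720 + 360 − 120 + 30 − 6 + 1 = 265.

265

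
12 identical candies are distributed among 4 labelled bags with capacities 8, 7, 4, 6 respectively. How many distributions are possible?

Without the upper bounds there are C(15,3) = 455 ways to split 12 among 4 bags.
Subtract solutions that violate a single cap (substitute x_i' = x_i − (cap_i+1)): x_1 ≥ 9 gives C(6,3) = 20; x_2 ≥ 8 gives C(7,3) = 35; x_3 ≥ 5 gives C(10,3) = 120; x_4 ≥ 7 gives C(8,3) = 56. Together 231.
Add back pairs where two caps are both exceeded: 0 + 0 + 0 + 0 + 0 + 1 = 1.
By inclusion–exclusion the count is 455 − 231 + 1 = 225.

225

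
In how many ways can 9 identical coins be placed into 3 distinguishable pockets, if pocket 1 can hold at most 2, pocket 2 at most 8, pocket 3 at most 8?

25

Ignoring the caps, the number of non-negative solutions to x_1+…+x_3 = 9 is C(11,2) = 55.
Subtract solutions that violate a single cap (substitute x_i' = x_i − (cap_i+1)): x_1 ≥ 3 gives C(8,2) = 28; x_2 ≥ 9 gives C(2,2) = 1; x_3 ≥ 9 gives C(2,2) = 1. Together 30.
No two caps can be exceeded simultaneously, so the pair terms are all 0.
By inclusion–exclusion the count is 55 − 30 + 0 = 25.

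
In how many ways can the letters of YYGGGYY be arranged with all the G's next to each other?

Treat the 3 copies of G as a single block. The multiset to arrange is then {GGG, Y, Y, Y, Y}, 5 items in all.
That gives (5)!/(4!) = 5 arrangements.

5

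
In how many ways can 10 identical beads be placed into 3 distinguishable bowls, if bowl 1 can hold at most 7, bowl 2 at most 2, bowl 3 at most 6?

15

Ignoring the caps, the number of non-negative solutions to x_1+…+x_3 = 10 is C(12,2) = 66.
Subtract solutions that violate a single cap (substitute x_i' = x_i − (cap_i+1)): x_1 ≥ 8 gives C(4,2) = 6; x_2 ≥ 3 gives C(9,2) = 36; x_3 ≥ 7 gives C(5,2) = 10. Together 52.
Add back pairs where two caps are both exceeded: 0 + 0 + 1 = 1.
By inclusion–exclusion the count is 66 − 52 + 1 = 15.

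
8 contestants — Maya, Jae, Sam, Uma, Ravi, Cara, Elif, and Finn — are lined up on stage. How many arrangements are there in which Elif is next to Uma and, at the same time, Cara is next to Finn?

Treat {Elif,Uma} as one block (2 orders) and {Cara,Finn} as another (2 orders).
That leaves 6 units to arrange: 2 × 2 × 6! = 4 × 720 = 2880.

2880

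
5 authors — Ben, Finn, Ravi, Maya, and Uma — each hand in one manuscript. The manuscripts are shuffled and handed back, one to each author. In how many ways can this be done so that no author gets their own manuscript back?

Let Aᵢ be the assignments in which author i gets their own manuscript. We want the size of the complement of A₁∪…∪A_5.
By inclusion–exclusion this is Σ_{j=0}^{5} (−1)^j C(5,j)·(5−j)!.
Computing: 120 − 120 + 60 − 20 + 5 − 1 = 44.

44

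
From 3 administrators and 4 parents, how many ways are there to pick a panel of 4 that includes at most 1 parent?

Split by how many parents are chosen (0 through 1).
Sum: C(4,0)·C(3,4) + C(4,1)·C(3,3) = 0 + 4 = 4.

4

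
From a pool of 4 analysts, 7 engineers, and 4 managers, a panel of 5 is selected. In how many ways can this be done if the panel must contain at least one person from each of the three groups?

Total 5-person selections from all 15: C(15,5) = 3003.
Selections missing a whole group: no analysts → C(11,5) = 462; no engineers → C(8,5) = 56; no managers → C(11,5) = 462.
Add back selections omitting two groups (i.e. drawn from a single group): C(4,5) + C(7,5) + C(4,5) = 21.
By inclusion–exclusion: 3003 − 980 + 21 = 2044.

2044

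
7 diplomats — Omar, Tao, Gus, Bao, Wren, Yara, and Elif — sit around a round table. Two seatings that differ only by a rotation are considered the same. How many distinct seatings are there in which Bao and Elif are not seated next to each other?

Without the restriction there are (6)! = 720 seatings.
Seatings with Bao beside Elif: treat them as a block with 2 internal orders, giving 2 × (5)! = 240.
Subtracting, 720 − 240 = 480.

480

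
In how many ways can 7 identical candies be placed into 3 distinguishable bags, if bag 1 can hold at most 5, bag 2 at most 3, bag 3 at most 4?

17

Ignoring the caps, the number of non-negative solutions to x_1+…+x_3 = 7 is C(9,2) = 36.
Subtract solutions that violate a single cap (substitute x_i' = x_i − (cap_i+1)): x_1 ≥ 6 gives C(3,2) = 3; x_2 ≥ 4 gives C(5,2) = 10; x_3 ≥ 5 gives C(4,2) = 6. Together 19.
No two caps can be exceeded simultaneously, so the pair terms are all 0.
By inclusion–exclusion the count is 36 − 19 + 0 = 17.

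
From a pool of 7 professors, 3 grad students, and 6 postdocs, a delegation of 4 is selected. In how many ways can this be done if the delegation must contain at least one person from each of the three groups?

Unrestricted: C(16,4) = 1820 ways to pick any 4 of the 16.
Selections missing a whole group: no professors → C(9,4) = 126; no grad students → C(13,4) = 715; no postdocs → C(10,4) = 210.
Add back selections omitting two groups (i.e. drawn from a single group): C(7,4) + C(3,4) + C(6,4) = 50.
By inclusion–exclusion: 1820 − 1051 + 50 = 819.

819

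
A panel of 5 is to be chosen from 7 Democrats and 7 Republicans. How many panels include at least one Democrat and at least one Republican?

1960

With no constraint there are C(14,5) = 2002 possible selections.
Selections missing a whole group: no Democrats → C(7,5) = 21; no Republicans → C(7,5) = 21.
Both groups omitted at once is impossible, so 2002 − 42 = 1960.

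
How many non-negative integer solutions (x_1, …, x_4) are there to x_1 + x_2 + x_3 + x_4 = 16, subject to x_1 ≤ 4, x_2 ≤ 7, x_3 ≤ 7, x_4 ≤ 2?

By stars and bars, unrestricted non-negative solutions to x_1+…+x_4 = 16 number C(16+3,3) = 969.
Subtract solutions that violate a single cap (substitute x_i' = x_i − (cap_i+1)): x_1 ≥ 5 gives C(14,3) = 364; x_2 ≥ 8 gives C(11,3) = 165; x_3 ≥ 8 gives C(11,3) = 165; x_4 ≥ 3 gives C(16,3) = 560. Together 1254.
Add back pairs where two caps are both exceeded: 20 + 20 + 165 + 1 + 56 + 56 = 318.
Subtract triples: 0 + 1 + 1 + 0 = 2.
By inclusion–exclusion the count is 969 − 1254 + 318 − 2 = 31.

31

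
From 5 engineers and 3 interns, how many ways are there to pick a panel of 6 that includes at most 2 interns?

Split by how many interns are chosen (0 through 2).
Sum: C(3,0)·C(5,6) + C(3,1)·C(5,5) + C(3,2)·C(5,4) = 0 + 3 + 15 = 18.

18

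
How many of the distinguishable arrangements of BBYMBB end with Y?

5

Fix Y in the last position and arrange the remaining 5 letters.
Those 5 letters have B appearing 4 times, giving (5)!/(4!) = 5.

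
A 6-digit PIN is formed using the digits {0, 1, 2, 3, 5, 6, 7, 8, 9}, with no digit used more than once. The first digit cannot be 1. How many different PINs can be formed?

The first digit has 9−1 = 8 choices (anything except 1).
The remaining 5 digits are filled from the other 8 symbols without repetition: 8 × 7 × 6 × 5 × 4 = 6720.
Total: 8 × 6720 = 53760.

53760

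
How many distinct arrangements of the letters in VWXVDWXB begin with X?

1260

With the first slot taken by X, it remains to arrange the other 7 letters (VWVDWXB).
Those 7 letters have V appearing twice and W appearing twice, giving (7)!/(2!·2!) = 1260.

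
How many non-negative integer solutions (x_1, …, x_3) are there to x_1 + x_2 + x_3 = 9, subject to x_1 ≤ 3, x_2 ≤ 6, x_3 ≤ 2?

6

Without the upper bounds there are C(11,2) = 55 ways to split 9 among 3 variables.
Subtract solutions that violate a single cap (substitute x_i' = x_i − (cap_i+1)): x_1 ≥ 4 gives C(7,2) = 21; x_2 ≥ 7 gives C(4,2) = 6; x_3 ≥ 3 gives C(8,2) = 28. Together 55.
Add back pairs where two caps are both exceeded: 0 + 6 + 0 = 6.
By inclusion–exclusion the count is 55 − 55 + 6 = 6.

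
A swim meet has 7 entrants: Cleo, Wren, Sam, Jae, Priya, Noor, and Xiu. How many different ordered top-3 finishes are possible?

There are 7 choices for 1st place, 6 for 2nd, and 5 for 3rd.
That gives 7 × 6 × 5 = 210.

210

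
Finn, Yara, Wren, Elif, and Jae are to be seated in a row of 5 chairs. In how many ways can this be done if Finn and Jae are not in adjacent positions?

72

Of the 5! = 120 arrangements, those with Finn and Jae adjacent number 2 × 4! = 48 (treat the pair as a block with 2 internal orders).
Complementary counting: 120 − 48 = 72.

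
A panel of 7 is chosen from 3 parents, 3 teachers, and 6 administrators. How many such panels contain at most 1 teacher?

288

Split by how many teachers are chosen (0 through 1).
Sum: C(3,0)·C(9,7) + C(3,1)·C(9,6) = 36 + 252 = 288.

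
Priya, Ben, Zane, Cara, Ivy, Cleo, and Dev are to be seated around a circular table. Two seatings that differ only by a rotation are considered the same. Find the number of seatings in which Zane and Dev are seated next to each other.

240

Treat {Zane, Dev} as one unit (2 internal orders) and seat the resulting 6 units around the table: (5)! circular arrangements.
So 2 × (5)! = 2 × 120 = 240.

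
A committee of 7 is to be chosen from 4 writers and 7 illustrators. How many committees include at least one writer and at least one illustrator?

Unrestricted: C(11,7) = 330 ways to pick any 7 of the 11.
Subtract selections that omit an entire group: no writers → C(7,7) = 1; no illustrators → C(4,7) = 0.
Both groups omitted at once is impossible, so 330 − 1 = 329.

329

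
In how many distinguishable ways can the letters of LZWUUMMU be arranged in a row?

The 8 letters of LZWUUMMU have repeats: M appearing twice and U appearing 3 times.
The number of distinct arrangements is 8!/(3!·2!) = 40320/12 = 3360.

3360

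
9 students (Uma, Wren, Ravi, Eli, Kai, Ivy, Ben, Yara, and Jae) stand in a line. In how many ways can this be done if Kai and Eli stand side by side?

Treat {Kai, Eli} as a single unit. There are 8 units to order, and the pair itself can be ordered 2 ways.
So the count is 2·(8)! = 80640.

80640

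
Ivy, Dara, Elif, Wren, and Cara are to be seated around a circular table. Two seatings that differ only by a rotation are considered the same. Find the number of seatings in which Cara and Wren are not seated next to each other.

Without the restriction there are (4)! = 24 seatings.
Those with Cara next to Wren: fuse the pair into one unit and seat 4 units around a circle — 2·(3)! = 12.
Subtracting, 24 − 12 = 12.

12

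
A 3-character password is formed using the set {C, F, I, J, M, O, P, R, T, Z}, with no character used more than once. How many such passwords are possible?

With no repetition, fill the 3 characters in order: 10 choices, then 9, down to 8.
10 × 9 × 8 = 720.

720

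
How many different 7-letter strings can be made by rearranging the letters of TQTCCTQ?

The 7 letters of TQTCCTQ have repeats: C appearing twice, Q appearing twice, and T appearing 3 times.
The number of distinct arrangements is 7!/(3!·2!·2!) = 5040/24 = 210.

210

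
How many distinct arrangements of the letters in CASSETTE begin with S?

With the first slot taken by S, it remains to arrange the other 7 letters (CASETTE).
Those 7 letters have E appearing twice and T appearing twice, giving (7)!/(2!·2!) = 1260.

1260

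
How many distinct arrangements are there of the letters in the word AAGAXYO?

The 7 letters of AAGAXYO have repeats: A appearing 3 times.
Dividing 7! = 5040 by 3! = 6 for the repeated letters gives 840.

840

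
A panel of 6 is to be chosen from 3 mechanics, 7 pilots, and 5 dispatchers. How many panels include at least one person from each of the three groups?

3850

Total 6-person selections from all 15: C(15,6) = 5005.
Subtract selections that omit an entire group: no mechanics → C(12,6) = 924; no pilots → C(8,6) = 28; no dispatchers → C(10,6) = 210.
Add back selections omitting two groups (i.e. drawn from a single group): C(3,6) + C(7,6) + C(5,6) = 7.
By inclusion–exclusion: 5005 − 1162 + 7 = 3850.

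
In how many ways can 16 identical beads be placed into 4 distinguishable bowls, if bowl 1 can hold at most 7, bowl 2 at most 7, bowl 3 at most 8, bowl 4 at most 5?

258

By stars and bars, unrestricted non-negative solutions to x_1+…+x_4 = 16 number C(16+3,3) = 969.
Subtract solutions that violate a single cap (substitute x_i' = x_i − (cap_i+1)): x_1 ≥ 8 gives C(11,3) = 165; x_2 ≥ 8 gives C(11,3) = 165; x_3 ≥ 9 gives C(10,3) = 120; x_4 ≥ 6 gives C(13,3) = 286. Together 736.
Add back pairs where two caps are both exceeded: 1 + 0 + 10 + 0 + 10 + 4 = 25.
By inclusion–exclusion the count is 969 − 736 + 25 = 258.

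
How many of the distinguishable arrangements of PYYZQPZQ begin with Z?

630

With the first slot taken by Z, it remains to arrange the other 7 letters (PYYQPZQ).
Those 7 letters have P appearing twice, Q appearing twice, and Y appearing twice, giving (7)!/(2!·2!·2!) = 630.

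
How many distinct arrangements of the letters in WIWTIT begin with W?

30

Fix W in the first position and arrange the remaining 5 letters.
Those 5 letters have I appearing twice and T appearing twice, giving (5)!/(2!·2!) = 30.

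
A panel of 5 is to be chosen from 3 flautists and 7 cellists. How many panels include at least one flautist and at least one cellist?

231

With no constraint there are C(10,5) = 252 possible selections.
Subtract selections that omit an entire group: no flautists → C(7,5) = 21; no cellists → C(3,5) = 0.
Both groups omitted at once is impossible, so 252 − 21 = 231.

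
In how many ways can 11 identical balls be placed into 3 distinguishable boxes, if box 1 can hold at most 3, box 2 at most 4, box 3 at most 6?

Without the upper bounds there are C(13,2) = 78 ways to split 11 among 3 boxes.
Subtract solutions that violate a single cap (substitute x_i' = x_i − (cap_i+1)): x_1 ≥ 4 gives C(9,2) = 36; x_2 ≥ 5 gives C(8,2) = 28; x_3 ≥ 7 gives C(6,2) = 15. Together 79.
Add back pairs where two caps are both exceeded: 6 + 1 + 0 = 7.
By inclusion–exclusion the count is 78 − 79 + 7 = 6.

6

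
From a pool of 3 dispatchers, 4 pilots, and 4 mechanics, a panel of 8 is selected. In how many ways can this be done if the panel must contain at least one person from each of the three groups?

Total 8-person selections from all 11: C(11,8) = 165.
Subtract selections that omit an entire group: no dispatchers → C(8,8) = 1; no pilots → C(7,8) = 0; no mechanics → C(7,8) = 0.
Add back selections omitting two groups (i.e. drawn from a single group): C(3,8) + C(4,8) + C(4,8) = 0.
By inclusion–exclusion: 165 − 1 + 0 = 164.

164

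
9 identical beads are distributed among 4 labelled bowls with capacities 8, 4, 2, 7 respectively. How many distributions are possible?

By stars and bars, unrestricted non-negative solutions to x_1+…+x_4 = 9 number C(9+3,3) = 220.
Subtract solutions that violate a single cap (substitute x_i' = x_i − (cap_i+1)): x_1 ≥ 9 gives C(3,3) = 1; x_2 ≥ 5 gives C(7,3) = 35; x_3 ≥ 3 gives C(9,3) = 84; x_4 ≥ 8 gives C(4,3) = 4. Together 124.
Add back pairs where two caps are both exceeded: 0 + 0 + 0 + 4 + 0 + 0 = 4.
By inclusion–exclusion the count is 220 − 124 + 4 = 100.

100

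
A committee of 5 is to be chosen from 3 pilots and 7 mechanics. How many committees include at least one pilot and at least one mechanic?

Total 5-person selections from all 10: C(10,5) = 252.
Selections missing a whole group: no pilots → C(7,5) = 21; no mechanics → C(3,5) = 0.
Both groups omitted at once is impossible, so 252 − 21 = 231.

231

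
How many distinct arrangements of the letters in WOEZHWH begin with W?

With the first slot taken by W, it remains to arrange the other 6 letters (OEZHWH).
Those 6 letters have H appearing twice, giving (6)!/(2!) = 360.

360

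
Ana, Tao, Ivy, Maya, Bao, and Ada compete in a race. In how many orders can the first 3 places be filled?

120

There are 6 choices for 1st place, 5 for 2nd, and 4 for 3rd.
That gives 6 × 5 × 4 = 120.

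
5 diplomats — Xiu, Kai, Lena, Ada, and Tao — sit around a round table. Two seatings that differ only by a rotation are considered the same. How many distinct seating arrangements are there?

24

Fix one person's seat to break rotational symmetry; the remaining 4 people can be arranged in (4)! = 24 ways.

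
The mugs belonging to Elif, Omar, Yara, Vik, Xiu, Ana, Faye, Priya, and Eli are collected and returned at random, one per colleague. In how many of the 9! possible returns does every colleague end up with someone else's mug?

133496

Let Aᵢ be the assignments in which colleague i gets their own mug. We want the size of the complement of A₁∪…∪A_9.
By inclusion–exclusion this is Σ_{j=0}^{9} (−1)^j C(9,j)·(9−j)!.
Computing: 362880 − 362880 + 181440 − 60480 + 15120 − 3024 + 504 − 72 + 9 − 1 = 133496.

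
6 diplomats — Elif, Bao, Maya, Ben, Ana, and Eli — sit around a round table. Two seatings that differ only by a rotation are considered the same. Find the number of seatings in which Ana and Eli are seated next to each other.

Glue Ana and Eli into a block (2 internal orders). Seating 5 units around a circle gives (4)! arrangements.
So 2 × (4)! = 2 × 24 = 48.

48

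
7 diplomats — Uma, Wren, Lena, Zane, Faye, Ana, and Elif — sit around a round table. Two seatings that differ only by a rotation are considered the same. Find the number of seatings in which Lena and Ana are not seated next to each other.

480

All circular seatings of 7 people number (6)! = 720.
Those with Lena next to Ana: fuse the pair into one unit and seat 6 units around a circle — 2·(5)! = 240.
Subtracting, 720 − 240 = 480.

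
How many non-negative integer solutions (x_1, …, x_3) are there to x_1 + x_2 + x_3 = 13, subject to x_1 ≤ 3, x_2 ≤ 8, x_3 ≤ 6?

14

By stars and bars, unrestricted non-negative solutions to x_1+…+x_3 = 13 number C(13+2,2) = 105.
Subtract solutions that violate a single cap (substitute x_i' = x_i − (cap_i+1)): x_1 ≥ 4 gives C(11,2) = 55; x_2 ≥ 9 gives C(6,2) = 15; x_3 ≥ 7 gives C(8,2) = 28. Together 98.
Add back pairs where two caps are both exceeded: 1 + 6 + 0 = 7.
By inclusion–exclusion the count is 105 − 98 + 7 = 14.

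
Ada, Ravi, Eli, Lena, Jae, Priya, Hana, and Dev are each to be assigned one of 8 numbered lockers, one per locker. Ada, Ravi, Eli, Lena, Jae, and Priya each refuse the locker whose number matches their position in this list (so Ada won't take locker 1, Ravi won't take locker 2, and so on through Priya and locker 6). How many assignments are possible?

18806

Let Aᵢ (for 1 ≤ i ≤ 6) be the placements that put person i in their forbidden locker. Any j of these fix j positions, leaving (8−j)! ways to fill the rest, and there are C(6,j) ways to pick which j.
By inclusion–exclusion, the number of valid placements is Σ_{j=0}^{6} (−1)^j C(6,j)·(8−j)!.
Computing: 40320 − 30240 + 10800 − 2400 + 360 − 36 + 2 = 18806.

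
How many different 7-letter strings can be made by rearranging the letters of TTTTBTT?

7

Letter multiplicities in TTTTBTT: B×1, T×6.
The number of distinct arrangements is 7!/(6!) = 5040/720 = 7.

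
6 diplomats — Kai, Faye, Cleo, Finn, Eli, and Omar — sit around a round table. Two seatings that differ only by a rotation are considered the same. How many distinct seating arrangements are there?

120

Seat Kai anywhere (absorbing the rotational symmetry), then permute the other 5: (5)! = 120.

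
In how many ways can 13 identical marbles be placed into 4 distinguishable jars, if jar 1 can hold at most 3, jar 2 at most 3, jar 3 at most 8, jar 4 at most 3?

32

Ignoring the caps, the number of non-negative solutions to x_1+…+x_4 = 13 is C(16,3) = 560.
Subtract solutions that violate a single cap (substitute x_i' = x_i − (cap_i+1)): x_1 ≥ 4 gives C(12,3) = 220; x_2 ≥ 4 gives C(12,3) = 220; x_3 ≥ 9 gives C(7,3) = 35; x_4 ≥ 4 gives C(12,3) = 220. Together 695.
Add back pairs where two caps are both exceeded: 56 + 1 + 56 + 1 + 56 + 1 = 171.
Subtract triples: 0 + 4 + 0 + 0 = 4.
By inclusion–exclusion the count is 560 − 695 + 171 − 4 = 32.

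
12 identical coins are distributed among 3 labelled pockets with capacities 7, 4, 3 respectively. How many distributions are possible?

By stars and bars, unrestricted non-negative solutions to x_1+…+x_3 = 12 number C(12+2,2) = 91.
Subtract solutions that violate a single cap (substitute x_i' = x_i − (cap_i+1)): x_1 ≥ 8 gives C(6,2) = 15; x_2 ≥ 5 gives C(9,2) = 36; x_3 ≥ 4 gives C(10,2) = 45. Together 96.
Add back pairs where two caps are both exceeded: 0 + 1 + 10 = 11.
By inclusion–exclusion the count is 91 − 96 + 11 = 6.

6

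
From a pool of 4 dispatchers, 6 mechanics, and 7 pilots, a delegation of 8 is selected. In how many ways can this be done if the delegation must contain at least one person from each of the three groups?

Unrestricted: C(17,8) = 24310 ways to pick any 8 of the 17.
Selections missing a whole group: no dispatchers → C(13,8) = 1287; no mechanics → C(11,8) = 165; no pilots → C(10,8) = 45.
Add back selections omitting two groups (i.e. drawn from a single group): C(4,8) + C(6,8) + C(7,8) = 0.
By inclusion–exclusion: 24310 − 1497 + 0 = 22813.

22813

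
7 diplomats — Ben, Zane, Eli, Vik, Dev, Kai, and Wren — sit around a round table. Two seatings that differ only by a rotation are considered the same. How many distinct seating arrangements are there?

720

Around a circle, 7 distinct people have 7!/7 = (6)! = 720 rotationally distinct seatings.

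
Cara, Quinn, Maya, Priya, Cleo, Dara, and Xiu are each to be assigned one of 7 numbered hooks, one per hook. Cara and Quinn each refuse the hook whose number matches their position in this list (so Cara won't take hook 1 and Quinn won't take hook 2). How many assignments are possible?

3720

Let Aᵢ (for i ∈ {1, 2}) be the placements that put person i in their forbidden hook. Any j of these fix j positions, leaving (7−j)! ways to fill the rest, and there are C(2,j) ways to pick which j.
By inclusion–exclusion, the number of valid placements is Σ_{j=0}^{2} (−1)^j C(2,j)·(7−j)!.
Computing: 5040 − 1440 + 120 = 3720.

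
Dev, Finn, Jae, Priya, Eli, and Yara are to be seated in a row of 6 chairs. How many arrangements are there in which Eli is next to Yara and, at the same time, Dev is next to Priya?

Treat {Eli,Yara} as one block (2 orders) and {Dev,Priya} as another (2 orders).
That leaves 4 units to arrange: 2 × 2 × 4! = 4 × 24 = 96.

96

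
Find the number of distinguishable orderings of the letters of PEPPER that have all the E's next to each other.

Treat the 2 copies of E as a single block. The multiset to arrange is then {EE, P, P, P, R}, 5 items in all.
That gives (5)!/(3!) = 20 arrangements.

20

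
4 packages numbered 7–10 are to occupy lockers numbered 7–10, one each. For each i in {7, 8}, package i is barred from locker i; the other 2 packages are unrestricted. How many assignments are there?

14

Let Aᵢ (for i ∈ {7, 8}) be the placements that put package i in its forbidden locker. Any j of these fix j positions, leaving (4−j)! ways to fill the rest, and there are C(2,j) ways to pick which j.
By inclusion–exclusion, the number of valid placements is Σ_{j=0}^{2} (−1)^j C(2,j)·(4−j)!.
Computing: 24 − 12 + 2 = 14.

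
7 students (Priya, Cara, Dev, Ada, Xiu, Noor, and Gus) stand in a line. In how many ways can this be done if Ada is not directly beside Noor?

3600

There are 7! = 5040 arrangements in all. If Ada and Noor are adjacent, merging them into one block gives 2·(6)! = 1440 arrangements.
So 5040 − 1440 = 3600 arrangements keep them apart.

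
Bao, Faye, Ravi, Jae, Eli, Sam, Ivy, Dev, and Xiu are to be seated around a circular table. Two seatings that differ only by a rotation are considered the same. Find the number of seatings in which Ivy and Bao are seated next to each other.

Glue Ivy and Bao into a block (2 internal orders). Seating 8 units around a circle gives (7)! arrangements.
So 2 × (7)! = 2 × 5040 = 10080.

10080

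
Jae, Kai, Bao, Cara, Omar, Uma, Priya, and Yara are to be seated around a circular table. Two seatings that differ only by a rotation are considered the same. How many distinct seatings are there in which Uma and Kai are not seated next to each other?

All circular seatings of 8 people number (7)! = 5040.
Those with Uma next to Kai: fuse the pair into one unit and seat 7 units around a circle — 2·(6)! = 1440.
Subtracting, 5040 − 1440 = 3600.

3600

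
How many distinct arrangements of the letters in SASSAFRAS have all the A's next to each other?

Treat the 3 copies of A as a single block. The multiset to arrange is then {AAA, F, R, S, S, S, S}, 7 items in all.
That gives (7)!/(4!) = 210 arrangements.

210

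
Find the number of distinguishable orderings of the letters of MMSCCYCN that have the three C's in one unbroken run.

Treat the 3 copies of C as a single block. The multiset to arrange is then {CCC, M, M, N, S, Y}, 6 items in all.
That gives (6)!/(2!) = 360 arrangements.

360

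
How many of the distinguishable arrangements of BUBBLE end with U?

20

With the last slot taken by U, it remains to arrange the other 5 letters (BBBLE).
Those 5 letters have B appearing 3 times, giving (5)!/(3!) = 20.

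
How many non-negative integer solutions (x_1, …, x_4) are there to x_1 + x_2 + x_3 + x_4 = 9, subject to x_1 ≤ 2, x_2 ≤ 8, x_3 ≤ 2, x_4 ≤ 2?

26

By stars and bars, unrestricted non-negative solutions to x_1+…+x_4 = 9 number C(9+3,3) = 220.
Subtract solutions that violate a single cap (substitute x_i' = x_i − (cap_i+1)): x_1 ≥ 3 gives C(9,3) = 84; x_2 ≥ 9 gives C(3,3) = 1; x_3 ≥ 3 gives C(9,3) = 84; x_4 ≥ 3 gives C(9,3) = 84. Together 253.
Add back pairs where two caps are both exceeded: 0 + 20 + 20 + 0 + 0 + 20 = 60.
Subtract triples: 0 + 0 + 1 + 0 = 1.
By inclusion–exclusion the count is 220 − 253 + 60 − 1 = 26.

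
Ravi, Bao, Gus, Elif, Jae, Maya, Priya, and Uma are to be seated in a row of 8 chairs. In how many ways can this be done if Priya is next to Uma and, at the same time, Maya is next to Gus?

2880

Treat {Priya,Uma} as one block (2 orders) and {Maya,Gus} as another (2 orders).
That leaves 6 units to arrange: 2 × 2 × 6! = 4 × 720 = 2880.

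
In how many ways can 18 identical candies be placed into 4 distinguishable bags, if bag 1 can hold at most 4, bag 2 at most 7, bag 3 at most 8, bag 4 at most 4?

Ignoring the caps, the number of non-negative solutions to x_1+…+x_4 = 18 is C(21,3) = 1330.
Subtract solutions that violate a single cap (substitute x_i' = x_i − (cap_i+1)): x_1 ≥ 5 gives C(16,3) = 560; x_2 ≥ 8 gives C(13,3) = 286; x_3 ≥ 9 gives C(12,3) = 220; x_4 ≥ 5 gives C(16,3) = 560. Together 1626.
Add back pairs where two caps are both exceeded: 56 + 35 + 165 + 4 + 56 + 35 = 351.
Subtract triples: 0 + 1 + 0 + 0 = 1.
By inclusion–exclusion the count is 1330 − 1626 + 351 − 1 = 54.

54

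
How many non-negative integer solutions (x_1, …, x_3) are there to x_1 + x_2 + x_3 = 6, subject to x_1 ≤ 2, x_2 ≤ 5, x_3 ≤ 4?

Without the upper bounds there are C(8,2) = 28 ways to split 6 among 3 variables.
Subtract solutions that violate a single cap (substitute x_i' = x_i − (cap_i+1)): x_1 ≥ 3 gives C(5,2) = 10; x_2 ≥ 6 gives C(2,2) = 1; x_3 ≥ 5 gives C(3,2) = 3. Together 14.
No two caps can be exceeded simultaneously, so the pair terms are all 0.
By inclusion–exclusion the count is 28 − 14 + 0 = 14.

14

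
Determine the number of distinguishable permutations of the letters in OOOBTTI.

420

Letter multiplicities in OOOBTTI: B×1, I×1, O×3, T×2.
The number of distinct arrangements is 7!/(3!·2!) = 5040/12 = 420.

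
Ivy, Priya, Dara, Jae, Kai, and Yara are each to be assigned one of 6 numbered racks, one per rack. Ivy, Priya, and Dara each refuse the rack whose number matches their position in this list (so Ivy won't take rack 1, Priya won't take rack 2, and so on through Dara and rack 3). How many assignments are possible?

Let Aᵢ (for i ∈ {1, 2, 3}) be the placements that put person i in their forbidden rack. Any j of these fix j positions, leaving (6−j)! ways to fill the rest, and there are C(3,j) ways to pick which j.
By inclusion–exclusion, the number of valid placements is Σ_{j=0}^{3} (−1)^j C(3,j)·(6−j)!.
Computing: 720 − 360 + 72 − 6 = 426.

426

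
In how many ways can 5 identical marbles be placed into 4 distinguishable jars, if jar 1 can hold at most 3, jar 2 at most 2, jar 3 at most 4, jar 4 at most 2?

Ignoring the caps, the number of non-negative solutions to x_1+…+x_4 = 5 is C(8,3) = 56.
Subtract solutions that violate a single cap (substitute x_i' = x_i − (cap_i+1)): x_1 ≥ 4 gives C(4,3) = 4; x_2 ≥ 3 gives C(5,3) = 10; x_3 ≥ 5 gives C(3,3) = 1; x_4 ≥ 3 gives C(5,3) = 10. Together 25.
No two caps can be exceeded simultaneously, so the pair terms are all 0.
By inclusion–exclusion the count is 56 − 25 + 0 = 31.

31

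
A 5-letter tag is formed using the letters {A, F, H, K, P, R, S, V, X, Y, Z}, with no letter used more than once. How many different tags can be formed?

With no repetition, fill the 5 letters in order: 11 choices, then 10, down to 7.
That product is 11 × 10 × 9 × 8 × 7 = 55440.

55440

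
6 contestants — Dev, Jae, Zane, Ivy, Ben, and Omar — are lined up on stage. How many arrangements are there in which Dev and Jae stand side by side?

Glue Dev and Jae into one block (2 internal orders), leaving 5 units to arrange in a row.
So the count is 2·(5)! = 240.

240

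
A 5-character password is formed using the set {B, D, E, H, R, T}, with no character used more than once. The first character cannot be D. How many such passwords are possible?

600

The first character has 6−1 = 5 choices (anything except D).
The remaining 4 characters are filled from the other 5 symbols without repetition: 5 × 4 × 3 × 2 = 120.
Total: 5 × 120 = 600.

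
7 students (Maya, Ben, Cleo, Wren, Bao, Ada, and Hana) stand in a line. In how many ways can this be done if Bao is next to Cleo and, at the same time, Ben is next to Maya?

480

Treat {Bao,Cleo} as one block (2 orders) and {Ben,Maya} as another (2 orders).
That leaves 5 units to arrange: 2 × 2 × 5! = 4 × 120 = 480.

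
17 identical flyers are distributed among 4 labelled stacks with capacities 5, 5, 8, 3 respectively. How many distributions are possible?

34

Ignoring the caps, the number of non-negative solutions to x_1+…+x_4 = 17 is C(20,3) = 1140.
Subtract solutions that violate a single cap (substitute x_i' = x_i − (cap_i+1)): x_1 ≥ 6 gives C(14,3) = 364; x_2 ≥ 6 gives C(14,3) = 364; x_3 ≥ 9 gives C(11,3) = 165; x_4 ≥ 4 gives C(16,3) = 560. Together 1453.
Add back pairs where two caps are both exceeded: 56 + 10 + 120 + 10 + 120 + 35 = 351.
Subtract triples: 0 + 4 + 0 + 0 = 4.
By inclusion–exclusion the count is 1140 − 1453 + 351 − 4 = 34.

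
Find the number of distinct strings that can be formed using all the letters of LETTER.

Letter multiplicities in LETTER: E×2, L×1, R×1, T×2.
So there are 6! / (2!·2!) = 180 distinguishable arrangements.

180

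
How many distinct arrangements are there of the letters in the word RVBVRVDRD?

5040

Letter multiplicities in RVBVRVDRD: B×1, D×2, R×3, V×3.
The number of distinct arrangements is 9!/(3!·3!·2!) = 362880/72 = 5040.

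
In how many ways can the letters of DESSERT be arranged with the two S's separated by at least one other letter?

There are 7!/(2!·2!) = 1260 arrangements of DESSERT in total.
Arrangements with the S's together: treat SS as one letter, giving (6)!/(2!) = 360.
Subtracting, 1260 − 360 = 900 arrangements keep the S's apart.

900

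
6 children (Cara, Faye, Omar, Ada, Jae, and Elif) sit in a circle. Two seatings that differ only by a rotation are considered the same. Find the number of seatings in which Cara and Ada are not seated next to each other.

72

Without the restriction there are (5)! = 120 seatings.
Those with Cara next to Ada: fuse the pair into one unit and seat 5 units around a circle — 2·(4)! = 48.
Subtracting, 120 − 48 = 72.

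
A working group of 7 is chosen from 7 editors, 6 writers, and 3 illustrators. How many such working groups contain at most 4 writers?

Split by how many writers are chosen (0 through 4).
Sum: C(6,0)·C(10,7) + C(6,1)·C(10,6) + C(6,2)·C(10,5) + C(6,3)·C(10,4) + C(6,4)·C(10,3) = 120 + 1260 + 3780 + 4200 + 1800 = 11160.

11160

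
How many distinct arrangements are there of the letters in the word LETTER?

Letter multiplicities in LETTER: E×2, L×1, R×1, T×2.
So there are 6! / (2!·2!) = 180 distinguishable arrangements.

180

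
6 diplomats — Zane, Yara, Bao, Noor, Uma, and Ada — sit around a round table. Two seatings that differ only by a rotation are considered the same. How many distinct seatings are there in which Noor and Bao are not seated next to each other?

Without the restriction there are (5)! = 120 seatings.
Seatings with Noor beside Bao: treat them as a block with 2 internal orders, giving 2 × (4)! = 48.
Subtracting, 120 − 48 = 72.

72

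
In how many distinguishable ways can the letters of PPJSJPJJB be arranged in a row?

PPJSJPJJB has 9 letters with J appearing 4 times and P appearing 3 times.
So there are 9! / (4!·3!) = 2520 distinguishable arrangements.

2520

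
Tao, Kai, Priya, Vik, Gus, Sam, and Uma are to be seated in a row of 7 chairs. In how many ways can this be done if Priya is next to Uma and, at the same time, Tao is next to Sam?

480

Treat {Priya,Uma} as one block (2 orders) and {Tao,Sam} as another (2 orders).
That leaves 5 units to arrange: 2 × 2 × 5! = 4 × 120 = 480.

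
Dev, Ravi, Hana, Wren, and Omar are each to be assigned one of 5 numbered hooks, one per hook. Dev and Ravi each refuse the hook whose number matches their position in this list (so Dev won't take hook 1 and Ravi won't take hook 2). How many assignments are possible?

78

Let Aᵢ (for i ∈ {1, 2}) be the placements that put person i in their forbidden hook. Any j of these fix j positions, leaving (5−j)! ways to fill the rest, and there are C(2,j) ways to pick which j.
By inclusion–exclusion, the number of valid placements is Σ_{j=0}^{2} (−1)^j C(2,j)·(5−j)!.
Computing: 120 − 48 + 6 = 78.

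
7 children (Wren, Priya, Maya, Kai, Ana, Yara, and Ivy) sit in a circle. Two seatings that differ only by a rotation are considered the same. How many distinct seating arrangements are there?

720

Around a circle, 7 distinct people have 7!/7 = (6)! = 720 rotationally distinct seatings.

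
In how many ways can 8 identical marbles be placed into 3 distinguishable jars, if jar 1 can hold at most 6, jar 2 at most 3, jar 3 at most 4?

17

Without the upper bounds there are C(10,2) = 45 ways to split 8 among 3 jars.
Subtract solutions that violate a single cap (substitute x_i' = x_i − (cap_i+1)): x_1 ≥ 7 gives C(3,2) = 3; x_2 ≥ 4 gives C(6,2) = 15; x_3 ≥ 5 gives C(5,2) = 10. Together 28.
No two caps can be exceeded simultaneously, so the pair terms are all 0.
By inclusion–exclusion the count is 45 − 28 + 0 = 17.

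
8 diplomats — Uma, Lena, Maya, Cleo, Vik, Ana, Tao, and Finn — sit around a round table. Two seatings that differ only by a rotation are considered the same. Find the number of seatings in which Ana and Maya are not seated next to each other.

Without the restriction there are (7)! = 5040 seatings.
Those with Ana next to Maya: fuse the pair into one unit and seat 7 units around a circle — 2·(6)! = 1440.
Subtracting, 5040 − 1440 = 3600.

3600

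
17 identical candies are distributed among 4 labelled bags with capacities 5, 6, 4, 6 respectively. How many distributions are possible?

35

Ignoring the caps, the number of non-negative solutions to x_1+…+x_4 = 17 is C(20,3) = 1140.
Subtract solutions that violate a single cap (substitute x_i' = x_i − (cap_i+1)): x_1 ≥ 6 gives C(14,3) = 364; x_2 ≥ 7 gives C(13,3) = 286; x_3 ≥ 5 gives C(15,3) = 455; x_4 ≥ 7 gives C(13,3) = 286. Together 1391.
Add back pairs where two caps are both exceeded: 35 + 84 + 35 + 56 + 20 + 56 = 286.
By inclusion–exclusion the count is 1140 − 1391 + 286 = 35.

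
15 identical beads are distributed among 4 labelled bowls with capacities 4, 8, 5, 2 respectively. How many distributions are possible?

31

By stars and bars, unrestricted non-negative solutions to x_1+…+x_4 = 15 number C(15+3,3) = 816.
Subtract solutions that violate a single cap (substitute x_i' = x_i − (cap_i+1)): x_1 ≥ 5 gives C(13,3) = 286; x_2 ≥ 9 gives C(9,3) = 84; x_3 ≥ 6 gives C(12,3) = 220; x_4 ≥ 3 gives C(15,3) = 455. Together 1045.
Add back pairs where two caps are both exceeded: 4 + 35 + 120 + 1 + 20 + 84 = 264.
Subtract triples: 0 + 0 + 4 + 0 = 4.
By inclusion–exclusion the count is 816 − 1045 + 264 − 4 = 31.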